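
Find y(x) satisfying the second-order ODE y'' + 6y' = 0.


Characteristic equation: r² + 6r = 0.
Factor: (r - 0)(r + 6) = 0 ⇒ r = 0, -6 (distinct real).
General solution: y = C₁ + C₂e^(-6x).


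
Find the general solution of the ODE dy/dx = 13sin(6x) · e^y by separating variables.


Separate: e^(-y) dy = 13sin(6x) dx.
Integrate: -e^(-y) = -(13/6)cos(6x) + C₀.
Rearrange: e^(-y) = (13/6)cos(6x) + C.


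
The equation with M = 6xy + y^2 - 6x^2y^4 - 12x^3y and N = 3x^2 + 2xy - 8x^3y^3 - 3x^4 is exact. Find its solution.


Check exactness: ∂M/∂y = 6x + 2y - 24x^2y^3 - 12x^3 and ∂N/∂x = 6x + 2y - 24x^2y^3 - 12x^3; equal, so the equation is exact.
Integrate M with respect to x (treating y as constant): ∫M dx = 3x^2y + xy^2 - 2x^3y^4 - 3x^4y + h(y).
Differentiate w.r.t. y and set equal to N: all terms match, so h'(y) = 0 and h is a constant absorbed into C.
General solution: 3x^2y + xy^2 - 2x^3y^4 - 3x^4y = C.


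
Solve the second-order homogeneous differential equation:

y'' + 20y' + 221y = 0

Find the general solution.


Characteristic equation: r² + 20r + 221 = 0.
Discriminant is negative; roots r = -10 ± 11i (complex conjugate pair).
General solution uses e^(α x)(C₁ cos(β x) + C₂ sin(β x)): y = e^(-10x)(C₁cos(11x) + C₂sin(11x)).


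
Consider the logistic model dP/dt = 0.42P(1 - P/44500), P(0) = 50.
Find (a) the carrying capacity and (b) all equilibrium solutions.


Logistic ODE dP/dt = 0.42P(1 - P/44500) has equilibria where dP/dt = 0, i.e. P = 0 or P = 44500.
The coefficient (1 - P/K) = 0 when P = K, identifying K = 44500 as the carrying capacity.
(a) K = 44500; (b) equilibria P = 0 and P = 44500.


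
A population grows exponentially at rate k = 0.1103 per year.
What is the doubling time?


Exponential growth: P(t) = P₀ e^(0.1103t). Set P(t)/P₀ = 2: e^(0.1103t) = 2.
Solve: t = ln(2)/0.1103 ≈ 6.28 years.


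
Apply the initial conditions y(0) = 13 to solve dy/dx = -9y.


General solution of y' = -9y is y = Ce^(-9x).
Apply y(0) = 13: C = 13.
Particular solution: y = 13e^(-9x).


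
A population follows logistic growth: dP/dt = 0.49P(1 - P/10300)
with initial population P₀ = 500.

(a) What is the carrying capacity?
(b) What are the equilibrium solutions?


Logistic ODE dP/dt = 0.49P(1 - P/10300) has equilibria where dP/dt = 0, i.e. P = 0 or P = 10300.
The coefficient (1 - P/K) = 0 when P = K, identifying K = 10300 as the carrying capacity.
(a) K = 10300; (b) equilibria P = 0 and P = 10300.


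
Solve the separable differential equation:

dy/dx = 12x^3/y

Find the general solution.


Separate variables: y dy = 12x^3 dx.
Integrate both sides: y²/2 = 3x^4 + C₀.
Multiply by 2: y² = 6x^4 + C.


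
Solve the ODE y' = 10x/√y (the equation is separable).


Separate: √y dy = 10x dx.
Integrate: (2/3)y^(3/2) = 5x² + C.


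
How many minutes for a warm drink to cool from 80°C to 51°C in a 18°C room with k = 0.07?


From T(t) = T_a + (T₀ - T_a)e^(-kt), set T(t) = 51:
(51 - 18) / (80 - 18) = e^(-0.07t), so t = -ln(0.532)/0.07 ≈ 9.0 minutes.


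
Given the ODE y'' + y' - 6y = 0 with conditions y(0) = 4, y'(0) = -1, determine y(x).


Characteristic roots of r² + r - 6 = 0 are 2, -3.
General solution y = c₁ e^(2x) + c₂ e^(-3x).
Apply y(0) = 4: c₁ + c₂ = 4. Apply y'(0) = -1: 2 c₁ - 3 c₂ = -1.
Solve: c₁ = 11/5, c₂ = 9/5.
Particular solution: y = (11/5)e^(2x) + (9/5)e^(-3x).


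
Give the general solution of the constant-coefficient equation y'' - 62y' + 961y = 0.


Characteristic equation: r² - 62r + 961 = 0, i.e. (r - 31)² = 0.
Repeated root r = 31; include an x factor for the second linearly independent solution.
General solution: y = (C₁ + C₂x)e^(31x).


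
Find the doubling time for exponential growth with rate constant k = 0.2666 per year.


Exponential growth: P(t) = P₀ e^(0.2666t). Set P(t)/P₀ = 2: e^(0.2666t) = 2.
Solve: t = ln(2)/0.2666 ≈ 2.60 years.


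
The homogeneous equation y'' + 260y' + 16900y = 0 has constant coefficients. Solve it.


Characteristic equation: r² + 260r + 16900 = 0, i.e. (r + 130)² = 0.
Repeated root r = -130; include an x factor for the second linearly independent solution.
General solution: y = (C₁ + C₂x)e^(-130x).


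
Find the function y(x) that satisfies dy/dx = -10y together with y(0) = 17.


General solution of y' = -10y is y = Ce^(-10x).
Apply y(0) = 17: C = 17.
Particular solution: y = 17e^(-10x).


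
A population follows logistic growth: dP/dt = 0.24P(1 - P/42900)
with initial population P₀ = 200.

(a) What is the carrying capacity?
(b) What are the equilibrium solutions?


Logistic ODE dP/dt = 0.24P(1 - P/42900) has equilibria where dP/dt = 0, i.e. P = 0 or P = 42900.
The coefficient (1 - P/K) = 0 when P = K, identifying K = 42900 as the carrying capacity.
(a) K = 42900; (b) equilibria P = 0 and P = 42900.


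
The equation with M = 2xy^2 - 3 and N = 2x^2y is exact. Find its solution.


Check exactness: ∂M/∂y = 4xy and ∂N/∂x = 4xy; equal, so the equation is exact.
Integrate M with respect to x (treating y as constant): ∫M dx = x^2y^2 - 3x + h(y).
Differentiate w.r.t. y and set equal to N: all terms match, so h'(y) = 0 and h is a constant absorbed into C.
General solution: x^2y^2 - 3x = C.


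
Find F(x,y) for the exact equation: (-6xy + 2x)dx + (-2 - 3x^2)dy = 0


Check exactness: ∂M/∂y = -6x and ∂N/∂x = -6x; equal, so the equation is exact.
Integrate M with respect to x (treating y as constant): ∫M dx = -3x^2y + x^2 + h(y).
Differentiate w.r.t. y and set equal to N: the x-dependent terms already match, leaving h'(y) = -2. Integrate: h(y) = -2y.
So F(x,y) = -2y - 3x^2y + x^2.
General solution: -2y - 3x^2y + x^2 = C.


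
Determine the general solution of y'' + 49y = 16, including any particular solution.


Homogeneous part: r² + 49 = 0 ⇒ r = ±7i, so y_h = C₁cos(7x) + C₂sin(7x).
Try constant y_p = A; plug in: 49A = 16 ⇒ A = 16/49.
General solution: y = C₁cos(7x) + C₂sin(7x) + 16/49.


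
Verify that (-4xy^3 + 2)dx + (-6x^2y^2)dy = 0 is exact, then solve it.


Check exactness: ∂M/∂y = -12xy^2 and ∂N/∂x = -12xy^2; equal, so the equation is exact.
Integrate M with respect to x (treating y as constant): ∫M dx = -2x^2y^3 + 2x + h(y).
Differentiate w.r.t. y and set equal to N: all terms match, so h'(y) = 0 and h is a constant absorbed into C.
General solution: -2x^2y^3 + 2x = C.


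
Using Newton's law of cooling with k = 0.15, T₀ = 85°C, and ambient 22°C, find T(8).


Newton's law: dT/dt = -k(T - T_a) has solution T(t) = T_a + (T₀ - T_a)e^(-kt).
Plug in T_a = 22, T₀ = 85, k = 0.15, t = 8: T(8) = 22 + (63)e^(-1.20) ≈ 41.0°C.


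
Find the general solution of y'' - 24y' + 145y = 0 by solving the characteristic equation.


Characteristic equation: r² - 24r + 145 = 0.
Discriminant is negative; roots r = 12 ± 1i (complex conjugate pair).
General solution uses e^(α x)(C₁ cos(β x) + C₂ sin(β x)): y = e^(12x)(C₁cos(x) + C₂sin(x)).


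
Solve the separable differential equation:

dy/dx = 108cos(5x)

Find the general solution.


g(y) = 1, so integrate directly: y = ∫ 108cos(5x) dx = (108/5)sin(5x) + C.


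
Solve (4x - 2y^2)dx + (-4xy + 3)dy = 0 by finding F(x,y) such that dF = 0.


Check exactness: ∂M/∂y = -4y and ∂N/∂x = -4y; equal, so the equation is exact.
Integrate M with respect to x (treating y as constant): ∫M dx = 2x^2 - 2xy^2 + h(y).
Differentiate w.r.t. y and set equal to N: the x-dependent terms already match, leaving h'(y) = 3. Integrate: h(y) = 3y.
So F(x,y) = 2x^2 - 2xy^2 + 3y.
General solution: 2x^2 - 2xy^2 + 3y = C.


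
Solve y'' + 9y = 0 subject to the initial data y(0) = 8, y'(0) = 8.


Characteristic roots of r² + 9 = 0 are ±3i, so y = C₁cos(3x) + C₂sin(3x).
Apply y(0) = 8: C₁ = 8. Differentiate and apply y'(0) = 8: 3·C₂ = 8, so C₂ = 8/3.
Particular solution: y = 8cos(3x) + (8/3)sin(3x).


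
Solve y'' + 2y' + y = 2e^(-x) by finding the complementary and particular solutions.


Characteristic polynomial (r + 1)² = 0; repeated root r = -1.
y_h = (C₁ + C₂x)e^(-x). Forcing matches the repeated root (resonance), so try y_p = Ax² e^(-x).
Substitute and solve for A: 2A = 2, so A = 1.
General solution: y = (C₁ + C₂x + x²)e^(-x).


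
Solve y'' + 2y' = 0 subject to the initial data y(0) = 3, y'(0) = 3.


Characteristic roots of r² + 2r = 0 are -2, 0.
General solution y = c₁ e^(-2x) + c₂.
Apply y(0) = 3: c₁ + c₂ = 3. Apply y'(0) = 3: -2 c₁ + 0 c₂ = 3.
Solve: c₁ = -3/2, c₂ = 9/2.
Particular solution: y = -(3/2)e^(-2x) + 9/2.


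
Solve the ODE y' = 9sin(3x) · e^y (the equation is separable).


Separate: e^(-y) dy = 9sin(3x) dx.
Integrate: -e^(-y) = -3cos(3x) + C₀.
Rearrange: e^(-y) = 3cos(3x) + C.


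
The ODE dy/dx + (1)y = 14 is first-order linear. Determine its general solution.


P(x) = 1, Q(x) = 14; integrating factor μ = e^(x).
(μ y)' = 14e^(x) ⇒ μ y = 14e^(x) + C.
Divide by μ: y = 14 + Ce^(-x).


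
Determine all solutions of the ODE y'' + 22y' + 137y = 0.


Characteristic equation: r² + 22r + 137 = 0.
Discriminant is negative; roots r = -11 ± 4i (complex conjugate pair).
General solution uses e^(α x)(C₁ cos(β x) + C₂ sin(β x)): y = e^(-11x)(C₁cos(4x) + C₂sin(4x)).


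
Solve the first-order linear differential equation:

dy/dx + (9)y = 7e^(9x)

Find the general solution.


P(x) = 9 ⇒ μ = e^(9x).
(μ y)' = 7e^(18x) ⇒ μ y = (7/18)e^(18x) + C.
Divide by μ: y = (7/18)e^(9x) + Ce^(-9x).


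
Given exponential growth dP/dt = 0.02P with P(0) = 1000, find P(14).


The ODE dP/dt = 0.02P has solution P(t) = P(0)e^(0.02t).
Substitute P(0) = 1000 and t = 14: P(14) = 1000 e^(0.28) ≈ 1323.


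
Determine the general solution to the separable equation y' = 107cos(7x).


g(y) = 1, so integrate directly: y = ∫ 107cos(7x) dx = (107/7)sin(7x) + C.


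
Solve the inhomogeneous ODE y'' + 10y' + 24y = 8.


Characteristic roots of r² + 10r + 24 = 0 are -6, -4.
y_h = C₁e^(-6x) + C₂e^(-4x).
Constant forcing; try y_p = A. Then 24A = 8 ⇒ A = 1/3.
General solution: y = C₁e^(-6x) + C₂e^(-4x) + 1/3.


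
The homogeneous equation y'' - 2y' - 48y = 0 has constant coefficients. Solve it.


Characteristic equation: r² - 2r - 48 = 0.
Factor: (r - 8)(r + 6) = 0 ⇒ r = 8, -6 (distinct real).
General solution: y = C₁e^(8x) + C₂e^(-6x).


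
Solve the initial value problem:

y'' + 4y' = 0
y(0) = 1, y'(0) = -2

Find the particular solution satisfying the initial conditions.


Characteristic roots of r² + 4r = 0 are 0, -4.
General solution y = c₁ + c₂ e^(-4x).
Apply y(0) = 1: c₁ + c₂ = 1. Apply y'(0) = -2: 0 c₁ - 4 c₂ = -2.
Solve: c₁ = 1/2, c₂ = 1/2.
Particular solution: y = 1/2 + (1/2)e^(-4x).


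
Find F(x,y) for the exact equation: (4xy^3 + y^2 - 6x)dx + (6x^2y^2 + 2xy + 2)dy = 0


Check exactness: ∂M/∂y = 12xy^2 + 2y and ∂N/∂x = 12xy^2 + 2y; equal, so the equation is exact.
Integrate M with respect to x (treating y as constant): ∫M dx = 2x^2y^3 + xy^2 - 3x^2 + h(y).
Differentiate w.r.t. y and set equal to N: the x-dependent terms already match, leaving h'(y) = 2. Integrate: h(y) = 2y.
So F(x,y) = 2x^2y^3 + xy^2 - 3x^2 + 2y.
General solution: 2x^2y^3 + xy^2 - 3x^2 + 2y = C.


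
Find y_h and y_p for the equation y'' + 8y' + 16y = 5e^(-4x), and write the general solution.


Characteristic polynomial (r + 4)² = 0; repeated root r = -4.
y_h = (C₁ + C₂x)e^(-4x). Forcing matches the repeated root (resonance), so try y_p = Ax² e^(-4x).
Substitute and solve for A: 2A = 5, so A = 5/2.
General solution: y = (C₁ + C₂x + (5/2)x²)e^(-4x).


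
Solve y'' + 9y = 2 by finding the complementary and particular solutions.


Homogeneous part: r² + 9 = 0 ⇒ r = ±3i, so y_h = C₁cos(3x) + C₂sin(3x).
Try constant y_p = A; plug in: 9A = 2 ⇒ A = 2/9.
General solution: y = C₁cos(3x) + C₂sin(3x) + 2/9.


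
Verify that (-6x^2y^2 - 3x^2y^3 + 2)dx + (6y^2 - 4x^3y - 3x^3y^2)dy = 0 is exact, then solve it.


Check exactness: ∂M/∂y = -12x^2y - 9x^2y^2 and ∂N/∂x = -12x^2y - 9x^2y^2; equal, so the equation is exact.
Integrate M with respect to x (treating y as constant): ∫M dx = -2x^3y^2 - x^3y^3 + 2x + h(y).
Differentiate w.r.t. y and set equal to N: the x-dependent terms already match, leaving h'(y) = 6y^2. Integrate: h(y) = 2y^3.
So F(x,y) = 2y^3 - 2x^3y^2 - x^3y^3 + 2x.
General solution: 2y^3 - 2x^3y^2 - x^3y^3 + 2x = C.


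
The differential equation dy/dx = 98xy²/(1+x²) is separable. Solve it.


Separate: dy/y² = 98x/(1+x²) dx.
Integrate LHS: ∫ dy/y² = -1/y.
Integrate RHS via u = 1+x²: 49ln(1+x²) + C.
Result: -1/y = 49ln(1+x²) + C.


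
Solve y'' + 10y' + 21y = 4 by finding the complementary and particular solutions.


Characteristic roots of r² + 10r + 21 = 0 are -7, -3.
y_h = C₁e^(-7x) + C₂e^(-3x).
Constant forcing; try y_p = A. Then 21A = 4 ⇒ A = 4/21.
General solution: y = C₁e^(-7x) + C₂e^(-3x) + 4/21.


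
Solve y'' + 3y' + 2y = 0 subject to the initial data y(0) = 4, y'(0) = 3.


Characteristic roots of r² + 3r + 2 = 0 are -2, -1.
General solution y = c₁ e^(-2x) + c₂ e^(-x).
Apply y(0) = 4: c₁ + c₂ = 4. Apply y'(0) = 3: -2 c₁ - 1 c₂ = 3.
Solve: c₁ = -7, c₂ = 11.
Particular solution: y = -7e^(-2x) + 11e^(-x).


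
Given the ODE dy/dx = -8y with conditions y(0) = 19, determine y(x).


General solution of y' = -8y is y = Ce^(-8x).
Apply y(0) = 19: C = 19.
Particular solution: y = 19e^(-8x).


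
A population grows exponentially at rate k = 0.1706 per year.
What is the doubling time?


Exponential growth: P(t) = P₀ e^(0.1706t). Set P(t)/P₀ = 2: e^(0.1706t) = 2.
Solve: t = ln(2)/0.1706 ≈ 4.06 years.


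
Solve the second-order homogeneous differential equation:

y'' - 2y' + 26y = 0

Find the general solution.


Characteristic equation: r² - 2r + 26 = 0.
Discriminant is negative; roots r = 1 ± 5i (complex conjugate pair).
General solution uses e^(α x)(C₁ cos(β x) + C₂ sin(β x)): y = e^(x)(C₁cos(5x) + C₂sin(5x)).


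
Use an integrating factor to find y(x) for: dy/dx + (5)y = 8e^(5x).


P(x) = 5 ⇒ μ = e^(5x).
(μ y)' = 8e^(10x) ⇒ μ y = (8/10)e^(10x) + C.
Divide by μ: y = (4/5)e^(5x) + Ce^(-5x).


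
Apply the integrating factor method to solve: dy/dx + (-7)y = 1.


P(x) = -7 ⇒ μ = e^(-7x).
(μ y)' = e^(-7x) ⇒ μ y = -(1/7)e^(-7x) + C.
Divide by μ: y = -1/7 + Ce^(7x).


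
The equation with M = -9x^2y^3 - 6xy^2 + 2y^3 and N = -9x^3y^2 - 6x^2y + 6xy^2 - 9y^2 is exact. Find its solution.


Check exactness: ∂M/∂y = -27x^2y^2 - 12xy + 6y^2 and ∂N/∂x = -27x^2y^2 - 12xy + 6y^2; equal, so the equation is exact.
Integrate M with respect to x (treating y as constant): ∫M dx = -3x^3y^3 - 3x^2y^2 + 2xy^3 + h(y).
Differentiate w.r.t. y and set equal to N: the x-dependent terms already match, leaving h'(y) = -9y^2. Integrate: h(y) = -3y^3.
So F(x,y) = -3x^3y^3 - 3x^2y^2 + 2xy^3 - 3y^3.
General solution: -3x^3y^3 - 3x^2y^2 + 2xy^3 - 3y^3 = C.


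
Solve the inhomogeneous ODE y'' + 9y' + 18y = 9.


Characteristic roots of r² + 9r + 18 = 0 are -6, -3.
y_h = C₁e^(-6x) + C₂e^(-3x).
Constant forcing; try y_p = A. Then 18A = 9 ⇒ A = 1/2.
General solution: y = C₁e^(-6x) + C₂e^(-3x) + 1/2.


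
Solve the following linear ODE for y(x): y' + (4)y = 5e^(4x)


P(x) = 4 ⇒ μ = e^(4x).
(μ y)' = 5e^(8x) ⇒ μ y = (5/8)e^(8x) + C.
Divide by μ: y = (5/8)e^(4x) + Ce^(-4x).


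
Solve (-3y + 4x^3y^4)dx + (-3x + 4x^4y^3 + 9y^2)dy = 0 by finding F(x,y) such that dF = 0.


Check exactness: ∂M/∂y = -3 + 16x^3y^3 and ∂N/∂x = -3 + 16x^3y^3; equal, so the equation is exact.
Integrate M with respect to x (treating y as constant): ∫M dx = -3xy + x^4y^4 + h(y).
Differentiate w.r.t. y and set equal to N: the x-dependent terms already match, leaving h'(y) = 9y^2. Integrate: h(y) = 3y^3.
So F(x,y) = -3xy + x^4y^4 + 3y^3.
General solution: -3xy + x^4y^4 + 3y^3 = C.


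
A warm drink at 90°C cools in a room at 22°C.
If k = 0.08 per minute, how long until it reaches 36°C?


From T(t) = T_a + (T₀ - T_a)e^(-kt), set T(t) = 36:
(36 - 22) / (90 - 22) = e^(-0.08t), so t = -ln(0.206)/0.08 ≈ 19.8 minutes.


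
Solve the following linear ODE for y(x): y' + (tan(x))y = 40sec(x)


P(x) = tan(x) ⇒ μ = e^(∫tan(x)dx) = sec(x).
(sec(x) y)' = 40sec²(x) ⇒ sec(x) y = 40tan(x) + C.
Multiply by cos(x): y = 40sin(x) + C·cos(x).


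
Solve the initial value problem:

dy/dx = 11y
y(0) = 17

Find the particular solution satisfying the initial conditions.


General solution of y' = 11y is y = Ce^(11x).
Apply y(0) = 17: C = 17.
Particular solution: y = 17e^(11x).


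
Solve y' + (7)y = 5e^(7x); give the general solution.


P(x) = 7 ⇒ μ = e^(7x).
(μ y)' = 5e^(14x) ⇒ μ y = (5/14)e^(14x) + C.
Divide by μ: y = (5/14)e^(7x) + Ce^(-7x).


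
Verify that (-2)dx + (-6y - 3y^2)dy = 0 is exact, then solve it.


Check exactness: ∂M/∂y = 0 and ∂N/∂x = 0; equal, so the equation is exact.
Integrate M with respect to x (treating y as constant): ∫M dx = -2x + h(y).
Differentiate w.r.t. y and set equal to N: the x-dependent terms already match, leaving h'(y) = -6y - 3y^2. Integrate: h(y) = -3y^2 - y^3.
So F(x,y) = -2x - 3y^2 - y^3.
General solution: -2x - 3y^2 - y^3 = C.


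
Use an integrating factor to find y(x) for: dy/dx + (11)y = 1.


P(x) = 11, Q(x) = 1; integrating factor μ = e^(11x).
(μ y)' = e^(11x) ⇒ μ y = (1/11)e^(11x) + C.
Divide by μ: y = 1/11 + Ce^(-11x).


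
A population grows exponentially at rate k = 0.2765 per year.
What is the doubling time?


Exponential growth: P(t) = P₀ e^(0.2765t). Set P(t)/P₀ = 2: e^(0.2765t) = 2.
Solve: t = ln(2)/0.2765 ≈ 2.51 years.


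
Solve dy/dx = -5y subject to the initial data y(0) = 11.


General solution of y' = -5y is y = Ce^(-5x).
Apply y(0) = 11: C = 11.
Particular solution: y = 11e^(-5x).


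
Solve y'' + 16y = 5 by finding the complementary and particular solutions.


Homogeneous part: r² + 16 = 0 ⇒ r = ±4i, so y_h = C₁cos(4x) + C₂sin(4x).
Try constant y_p = A; plug in: 16A = 5 ⇒ A = 5/16.
General solution: y = C₁cos(4x) + C₂sin(4x) + 5/16.


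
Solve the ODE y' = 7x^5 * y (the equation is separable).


Separate variables: dy/y = 7x^5 dx.
Integrate: ln|y| = (7/6)x^6 + C₀.
Exponentiate: y = Ce^((7/6)x^6).


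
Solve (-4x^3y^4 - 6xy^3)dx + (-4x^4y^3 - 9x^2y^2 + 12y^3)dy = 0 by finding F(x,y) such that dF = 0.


Check exactness: ∂M/∂y = -16x^3y^3 - 18xy^2 and ∂N/∂x = -16x^3y^3 - 18xy^2; equal, so the equation is exact.
Integrate M with respect to x (treating y as constant): ∫M dx = -x^4y^4 - 3x^2y^3 + h(y).
Differentiate w.r.t. y and set equal to N: the x-dependent terms already match, leaving h'(y) = 12y^3. Integrate: h(y) = 3y^4.
So F(x,y) = -x^4y^4 - 3x^2y^3 + 3y^4.
General solution: -x^4y^4 - 3x^2y^3 + 3y^4 = C.


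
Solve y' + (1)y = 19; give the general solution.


P(x) = 1, Q(x) = 19; integrating factor μ = e^(x).
(μ y)' = 19e^(x) ⇒ μ y = 19e^(x) + C.
Divide by μ: y = 19 + Ce^(-x).


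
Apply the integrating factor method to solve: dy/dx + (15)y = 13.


P(x) = 15, Q(x) = 13; integrating factor μ = e^(15x).
(μ y)' = 13e^(15x) ⇒ μ y = (13/15)e^(15x) + C.
Divide by μ: y = 13/15 + Ce^(-15x).


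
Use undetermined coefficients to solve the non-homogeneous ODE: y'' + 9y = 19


Homogeneous part: r² + 9 = 0 ⇒ r = ±3i, so y_h = C₁cos(3x) + C₂sin(3x).
Try constant y_p = A; plug in: 9A = 19 ⇒ A = 19/9.
General solution: y = C₁cos(3x) + C₂sin(3x) + 19/9.


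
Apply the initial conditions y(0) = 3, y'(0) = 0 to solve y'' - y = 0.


Characteristic roots of r² - 1 = 0 are -1, 1.
General solution y = c₁ e^(-x) + c₂ e^(x).
Apply y(0) = 3: c₁ + c₂ = 3. Apply y'(0) = 0: -1 c₁ + 1 c₂ = 0.
Solve: c₁ = 3/2, c₂ = 3/2.
Particular solution: y = (3/2)e^(-x) + (3/2)e^(x).


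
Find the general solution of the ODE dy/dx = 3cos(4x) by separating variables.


g(y) = 1, so integrate directly: y = ∫ 3cos(4x) dx = (3/4)sin(4x) + C.


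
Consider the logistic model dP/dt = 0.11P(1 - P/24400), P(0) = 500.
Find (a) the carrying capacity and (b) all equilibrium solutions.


Logistic ODE dP/dt = 0.11P(1 - P/24400) has equilibria where dP/dt = 0, i.e. P = 0 or P = 24400.
The coefficient (1 - P/K) = 0 when P = K, identifying K = 24400 as the carrying capacity.
(a) K = 24400; (b) equilibria P = 0 and P = 24400.


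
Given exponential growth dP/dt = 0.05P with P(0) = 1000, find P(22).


The ODE dP/dt = 0.05P has solution P(t) = P(0)e^(0.05t).
Substitute P(0) = 1000 and t = 22: P(22) = 1000 e^(1.10) ≈ 3004.


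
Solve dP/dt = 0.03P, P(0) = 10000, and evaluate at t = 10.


The ODE dP/dt = 0.03P has solution P(t) = P(0)e^(0.03t).
Substitute P(0) = 10000 and t = 10: P(10) = 10000 e^(0.30) ≈ 13499.


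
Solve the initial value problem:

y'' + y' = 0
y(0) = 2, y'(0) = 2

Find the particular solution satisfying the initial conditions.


Characteristic roots of r² + r = 0 are 0, -1.
General solution y = c₁ + c₂ e^(-x).
Apply y(0) = 2: c₁ + c₂ = 2. Apply y'(0) = 2: 0 c₁ - 1 c₂ = 2.
Solve: c₁ = 4, c₂ = -2.
Particular solution: y = 4 - 2e^(-x).


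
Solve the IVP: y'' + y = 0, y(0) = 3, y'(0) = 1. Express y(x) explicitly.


Characteristic roots of r² + 1 = 0 are ±1i, so y = C₁cos(x) + C₂sin(x).
Apply y(0) = 3: C₁ = 3. Differentiate and apply y'(0) = 1: 1·C₂ = 1, so C₂ = 1.
Particular solution: y = 3cos(x) + sin(x).


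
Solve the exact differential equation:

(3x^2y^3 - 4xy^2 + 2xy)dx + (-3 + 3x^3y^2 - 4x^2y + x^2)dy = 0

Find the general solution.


Check exactness: ∂M/∂y = 9x^2y^2 - 8xy + 2x and ∂N/∂x = 9x^2y^2 - 8xy + 2x; equal, so the equation is exact.
Integrate M with respect to x (treating y as constant): ∫M dx = x^3y^3 - 2x^2y^2 + x^2y + h(y).
Differentiate w.r.t. y and set equal to N: the x-dependent terms already match, leaving h'(y) = -3. Integrate: h(y) = -3y.
So F(x,y) = -3y + x^3y^3 - 2x^2y^2 + x^2y.
General solution: -3y + x^3y^3 - 2x^2y^2 + x^2y = C.


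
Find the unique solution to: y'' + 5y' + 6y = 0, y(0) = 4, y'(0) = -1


Characteristic roots of r² + 5r + 6 = 0 are -3, -2.
General solution y = c₁ e^(-3x) + c₂ e^(-2x).
Apply y(0) = 4: c₁ + c₂ = 4. Apply y'(0) = -1: -3 c₁ - 2 c₂ = -1.
Solve: c₁ = -7, c₂ = 11.
Particular solution: y = -7e^(-3x) + 11e^(-2x).


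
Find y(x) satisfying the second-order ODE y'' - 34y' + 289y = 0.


Characteristic equation: r² - 34r + 289 = 0, i.e. (r - 17)² = 0.
Repeated root r = 17; include an x factor for the second linearly independent solution.
General solution: y = (C₁ + C₂x)e^(17x).


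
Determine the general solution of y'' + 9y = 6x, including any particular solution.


Homogeneous: r² + 9 = 0 ⇒ r = ±3i, y_h = C₁cos(3x) + C₂sin(3x).
Polynomial forcing; try y_p = Ax + B. Then y_p'' + 9 y_p = 9(Ax + B) = 6x, so B = 0 and A = 2/3.
General solution: y = C₁cos(3x) + C₂sin(3x) + (2/3)x.


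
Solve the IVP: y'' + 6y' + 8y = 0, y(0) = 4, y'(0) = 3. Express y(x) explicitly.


Characteristic roots of r² + 6r + 8 = 0 are -2, -4.
General solution y = c₁ e^(-2x) + c₂ e^(-4x).
Apply y(0) = 4: c₁ + c₂ = 4. Apply y'(0) = 3: -2 c₁ - 4 c₂ = 3.
Solve: c₁ = 19/2, c₂ = -11/2.
Particular solution: y = (19/2)e^(-2x) - (11/2)e^(-4x).


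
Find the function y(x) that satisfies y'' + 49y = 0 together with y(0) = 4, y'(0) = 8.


Characteristic roots of r² + 49 = 0 are ±7i, so y = C₁cos(7x) + C₂sin(7x).
Apply y(0) = 4: C₁ = 4. Differentiate and apply y'(0) = 8: 7·C₂ = 8, so C₂ = 8/7.
Particular solution: y = 4cos(7x) + (8/7)sin(7x).


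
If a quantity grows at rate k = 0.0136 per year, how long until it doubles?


Exponential growth: P(t) = P₀ e^(0.0136t). Set P(t)/P₀ = 2: e^(0.0136t) = 2.
Solve: t = ln(2)/0.0136 ≈ 50.97 years.


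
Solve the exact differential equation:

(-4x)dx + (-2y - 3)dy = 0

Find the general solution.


Check exactness: ∂M/∂y = 0 and ∂N/∂x = 0; equal, so the equation is exact.
Integrate M with respect to x (treating y as constant): ∫M dx = -2x^2 + h(y).
Differentiate w.r.t. y and set equal to N: the x-dependent terms already match, leaving h'(y) = -2y - 3. Integrate: h(y) = -y^2 - 3y.
So F(x,y) = -y^2 - 2x^2 - 3y.
General solution: -y^2 - 2x^2 - 3y = C.


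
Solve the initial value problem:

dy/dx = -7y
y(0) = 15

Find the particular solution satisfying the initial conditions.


General solution of y' = -7y is y = Ce^(-7x).
Apply y(0) = 15: C = 15.
Particular solution: y = 15e^(-7x).


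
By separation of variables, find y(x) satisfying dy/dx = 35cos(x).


g(y) = 1, so integrate directly: y = ∫ 35cos(x) dx = 35sin(x) + C.


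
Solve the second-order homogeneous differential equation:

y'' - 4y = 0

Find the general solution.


Characteristic equation: r² - 4 = 0.
Factor: (r - 2)(r + 2) = 0 ⇒ r = 2, -2 (distinct real).
General solution: y = C₁e^(2x) + C₂e^(-2x).


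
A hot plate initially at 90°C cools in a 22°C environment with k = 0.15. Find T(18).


Newton's law: dT/dt = -k(T - T_a) has solution T(t) = T_a + (T₀ - T_a)e^(-kt).
Plug in T_a = 22, T₀ = 90, k = 0.15, t = 18: T(18) = 22 + (68)e^(-2.70) ≈ 26.6°C.


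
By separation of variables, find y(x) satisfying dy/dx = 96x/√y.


Separate: √y dy = 96x dx.
Integrate: (2/3)y^(3/2) = 48x² + C.


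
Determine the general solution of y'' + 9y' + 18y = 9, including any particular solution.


Characteristic roots of r² + 9r + 18 = 0 are -6, -3.
y_h = C₁e^(-6x) + C₂e^(-3x).
Constant forcing; try y_p = A. Then 18A = 9 ⇒ A = 1/2.
General solution: y = C₁e^(-6x) + C₂e^(-3x) + 1/2.


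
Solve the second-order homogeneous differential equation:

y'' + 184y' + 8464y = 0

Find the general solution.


Characteristic equation: r² + 184r + 8464 = 0, i.e. (r + 92)² = 0.
Repeated root r = -92; include an x factor for the second linearly independent solution.
General solution: y = (C₁ + C₂x)e^(-92x).


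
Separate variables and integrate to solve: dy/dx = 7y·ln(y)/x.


Separate: dy/[y ln(y)] = 7 dx/x.
Substitute u = ln(y): du/u = 7 dx/x.
Integrate: ln|ln(y)| = 7ln|x| + C₀, hence ln(y) = C·x^7.


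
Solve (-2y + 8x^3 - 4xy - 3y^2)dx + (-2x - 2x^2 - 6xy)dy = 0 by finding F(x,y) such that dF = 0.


Check exactness: ∂M/∂y = -2 - 4x - 6y and ∂N/∂x = -2 - 4x - 6y; equal, so the equation is exact.
Integrate M with respect to x (treating y as constant): ∫M dx = -2xy + 2x^4 - 2x^2y - 3xy^2 + h(y).
Differentiate w.r.t. y and set equal to N: all terms match, so h'(y) = 0 and h is a constant absorbed into C.
General solution: -2xy + 2x^4 - 2x^2y - 3xy^2 = C.


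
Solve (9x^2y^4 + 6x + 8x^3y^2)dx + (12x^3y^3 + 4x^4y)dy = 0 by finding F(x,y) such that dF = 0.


Check exactness: ∂M/∂y = 36x^2y^3 + 16x^3y and ∂N/∂x = 36x^2y^3 + 16x^3y; equal, so the equation is exact.
Integrate M with respect to x (treating y as constant): ∫M dx = 3x^3y^4 + 3x^2 + 2x^4y^2 + h(y).
Differentiate w.r.t. y and set equal to N: all terms match, so h'(y) = 0 and h is a constant absorbed into C.
General solution: 3x^3y^4 + 3x^2 + 2x^4y^2 = C.


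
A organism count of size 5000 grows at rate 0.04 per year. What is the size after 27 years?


The ODE dP/dt = 0.04P has solution P(t) = P(0)e^(0.04t).
Substitute P(0) = 5000 and t = 27: P(27) = 5000 e^(1.08) ≈ 14723.


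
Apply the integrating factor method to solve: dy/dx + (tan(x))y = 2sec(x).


P(x) = tan(x) ⇒ μ = e^(∫tan(x)dx) = sec(x).
(sec(x) y)' = 2sec²(x) ⇒ sec(x) y = 2tan(x) + C.
Multiply by cos(x): y = 2sin(x) + C·cos(x).


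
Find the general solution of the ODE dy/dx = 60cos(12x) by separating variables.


g(y) = 1, so integrate directly: y = ∫ 60cos(12x) dx = 5sin(12x) + C.


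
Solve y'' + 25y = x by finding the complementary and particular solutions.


Homogeneous: r² + 25 = 0 ⇒ r = ±5i, y_h = C₁cos(5x) + C₂sin(5x).
Polynomial forcing; try y_p = Ax + B. Then y_p'' + 25 y_p = 25(Ax + B) = x, so B = 0 and A = 1/25.
General solution: y = C₁cos(5x) + C₂sin(5x) + (1/25)x.


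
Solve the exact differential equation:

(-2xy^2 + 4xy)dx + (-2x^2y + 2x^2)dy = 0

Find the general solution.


Check exactness: ∂M/∂y = -4xy + 4x and ∂N/∂x = -4xy + 4x; equal, so the equation is exact.
Integrate M with respect to x (treating y as constant): ∫M dx = -x^2y^2 + 2x^2y + h(y).
Differentiate w.r.t. y and set equal to N: all terms match, so h'(y) = 0 and h is a constant absorbed into C.
General solution: -x^2y^2 + 2x^2y = C.


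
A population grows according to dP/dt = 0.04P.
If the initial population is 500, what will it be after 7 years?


The ODE dP/dt = 0.04P has solution P(t) = P(0)e^(0.04t).
Substitute P(0) = 500 and t = 7: P(7) = 500 e^(0.28) ≈ 662.


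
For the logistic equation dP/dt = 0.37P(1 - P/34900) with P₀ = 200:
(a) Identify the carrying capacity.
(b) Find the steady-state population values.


Logistic ODE dP/dt = 0.37P(1 - P/34900) has equilibria where dP/dt = 0, i.e. P = 0 or P = 34900.
The coefficient (1 - P/K) = 0 when P = K, identifying K = 34900 as the carrying capacity.
(a) K = 34900; (b) equilibria P = 0 and P = 34900.


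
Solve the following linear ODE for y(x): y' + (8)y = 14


P(x) = 8, Q(x) = 14; integrating factor μ = e^(8x).
(μ y)' = 14e^(8x) ⇒ μ y = (7/4)e^(8x) + C.
Divide by μ: y = 7/4 + Ce^(-8x).


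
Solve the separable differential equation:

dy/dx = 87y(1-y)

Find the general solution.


Separate: dy/[y(1-y)] = 87 dx.
Partial fractions: 1/[y(1-y)] = 1/y + 1/(1-y).
Integrate: ln|y/(1-y)| = 87x + C₀.
Solve for y: y = 1/(1 + Ce^(-87x)).


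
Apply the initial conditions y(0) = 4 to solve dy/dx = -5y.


General solution of y' = -5y is y = Ce^(-5x).
Apply y(0) = 4: C = 4.
Particular solution: y = 4e^(-5x).


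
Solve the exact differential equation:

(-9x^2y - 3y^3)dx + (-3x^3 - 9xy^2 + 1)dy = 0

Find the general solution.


Check exactness: ∂M/∂y = -9x^2 - 9y^2 and ∂N/∂x = -9x^2 - 9y^2; equal, so the equation is exact.
Integrate M with respect to x (treating y as constant): ∫M dx = -3x^3y - 3xy^3 + h(y).
Differentiate w.r.t. y and set equal to N: the x-dependent terms already match, leaving h'(y) = 1. Integrate: h(y) = y.
So F(x,y) = -3x^3y - 3xy^3 + y.
General solution: -3x^3y - 3xy^3 + y = C.


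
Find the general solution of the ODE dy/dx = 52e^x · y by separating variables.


Separate variables: dy/y = 52e^x dx.
Integrate: ln|y| = 52e^x + C₀.
Exponentiate: y = Ce^(52e^x).


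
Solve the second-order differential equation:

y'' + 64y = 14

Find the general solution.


Homogeneous part: r² + 64 = 0 ⇒ r = ±8i, so y_h = C₁cos(8x) + C₂sin(8x).
Try constant y_p = A; plug in: 64A = 14 ⇒ A = 7/32.
General solution: y = C₁cos(8x) + C₂sin(8x) + 7/32.


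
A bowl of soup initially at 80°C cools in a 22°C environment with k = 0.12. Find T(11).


Newton's law: dT/dt = -k(T - T_a) has solution T(t) = T_a + (T₀ - T_a)e^(-kt).
Plug in T_a = 22, T₀ = 80, k = 0.12, t = 11: T(11) = 22 + (58)e^(-1.32) ≈ 37.5°C.


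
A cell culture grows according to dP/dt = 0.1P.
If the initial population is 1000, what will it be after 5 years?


The ODE dP/dt = 0.1P has solution P(t) = P(0)e^(0.1t).
Substitute P(0) = 1000 and t = 5: P(5) = 1000 e^(0.50) ≈ 1649.


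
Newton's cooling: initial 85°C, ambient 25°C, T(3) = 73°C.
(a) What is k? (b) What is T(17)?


Newton's law: T(t) = T_a + (T₀ - T_a)e^(-kt).
(a) Use T(3) = 73: (73 - 25)/(85 - 25) = e^(-k·3), so k = -ln(0.800)/3 ≈ 0.0744.
(b) Apply k to t = 17: T(17) = 25 + (60)e^(-1.264) ≈ 41.9°C.


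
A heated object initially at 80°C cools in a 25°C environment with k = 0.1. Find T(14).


Newton's law: dT/dt = -k(T - T_a) has solution T(t) = T_a + (T₀ - T_a)e^(-kt).
Plug in T_a = 25, T₀ = 80, k = 0.1, t = 14: T(14) = 25 + (55)e^(-1.40) ≈ 38.6°C.


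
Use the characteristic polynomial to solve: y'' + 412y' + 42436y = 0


Characteristic equation: r² + 412r + 42436 = 0, i.e. (r + 206)² = 0.
Repeated root r = -206; include an x factor for the second linearly independent solution.
General solution: y = (C₁ + C₂x)e^(-206x).


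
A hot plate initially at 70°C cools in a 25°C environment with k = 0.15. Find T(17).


Newton's law: dT/dt = -k(T - T_a) has solution T(t) = T_a + (T₀ - T_a)e^(-kt).
Plug in T_a = 25, T₀ = 70, k = 0.15, t = 17: T(17) = 25 + (45)e^(-2.55) ≈ 28.5°C.


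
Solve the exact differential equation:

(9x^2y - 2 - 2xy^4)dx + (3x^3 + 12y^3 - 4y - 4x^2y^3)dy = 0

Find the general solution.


Check exactness: ∂M/∂y = 9x^2 - 8xy^3 and ∂N/∂x = 9x^2 - 8xy^3; equal, so the equation is exact.
Integrate M with respect to x (treating y as constant): ∫M dx = 3x^3y - 2x - x^2y^4 + h(y).
Differentiate w.r.t. y and set equal to N: the x-dependent terms already match, leaving h'(y) = 12y^3 - 4y. Integrate: h(y) = 3y^4 - 2y^2.
So F(x,y) = 3x^3y - 2x + 3y^4 - 2y^2 - x^2y^4.
General solution: 3x^3y - 2x + 3y^4 - 2y^2 - x^2y^4 = C.


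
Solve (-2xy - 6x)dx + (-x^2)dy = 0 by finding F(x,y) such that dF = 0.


Check exactness: ∂M/∂y = -2x and ∂N/∂x = -2x; equal, so the equation is exact.
Integrate M with respect to x (treating y as constant): ∫M dx = -x^2y - 3x^2 + h(y).
Differentiate w.r.t. y and set equal to N: all terms match, so h'(y) = 0 and h is a constant absorbed into C.
General solution: -x^2y - 3x^2 = C.


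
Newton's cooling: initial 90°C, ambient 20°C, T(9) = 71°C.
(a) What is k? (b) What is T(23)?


Newton's law: T(t) = T_a + (T₀ - T_a)e^(-kt).
(a) Use T(9) = 71: (71 - 20)/(90 - 20) = e^(-k·9), so k = -ln(0.729)/9 ≈ 0.0352.
(b) Apply k to t = 23: T(23) = 20 + (70)e^(-0.809) ≈ 51.2°C.


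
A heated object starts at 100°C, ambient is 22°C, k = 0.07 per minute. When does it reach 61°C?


From T(t) = T_a + (T₀ - T_a)e^(-kt), set T(t) = 61:
(61 - 22) / (100 - 22) = e^(-0.07t), so t = -ln(0.500)/0.07 ≈ 9.9 minutes.


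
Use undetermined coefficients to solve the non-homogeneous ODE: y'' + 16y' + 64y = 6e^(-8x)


Characteristic polynomial (r + 8)² = 0; repeated root r = -8.
y_h = (C₁ + C₂x)e^(-8x). Forcing matches the repeated root (resonance), so try y_p = Ax² e^(-8x).
Substitute and solve for A: 2A = 6, so A = 3.
General solution: y = (C₁ + C₂x + 3x²)e^(-8x).


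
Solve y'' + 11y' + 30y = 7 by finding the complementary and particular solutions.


Characteristic roots of r² + 11r + 30 = 0 are -5, -6.
y_h = C₁e^(-5x) + C₂e^(-6x).
Constant forcing; try y_p = A. Then 30A = 7 ⇒ A = 7/30.
General solution: y = C₁e^(-5x) + C₂e^(-6x) + 7/30.


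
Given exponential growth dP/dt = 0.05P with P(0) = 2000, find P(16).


The ODE dP/dt = 0.05P has solution P(t) = P(0)e^(0.05t).
Substitute P(0) = 2000 and t = 16: P(16) = 2000 e^(0.80) ≈ 4451.


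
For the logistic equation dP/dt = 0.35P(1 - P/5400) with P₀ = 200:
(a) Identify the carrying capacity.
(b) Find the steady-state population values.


Logistic ODE dP/dt = 0.35P(1 - P/5400) has equilibria where dP/dt = 0, i.e. P = 0 or P = 5400.
The coefficient (1 - P/K) = 0 when P = K, identifying K = 5400 as the carrying capacity.
(a) K = 5400; (b) equilibria P = 0 and P = 5400.


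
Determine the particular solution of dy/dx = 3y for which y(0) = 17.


General solution of y' = 3y is y = Ce^(3x).
Apply y(0) = 17: C = 17.
Particular solution: y = 17e^(3x).


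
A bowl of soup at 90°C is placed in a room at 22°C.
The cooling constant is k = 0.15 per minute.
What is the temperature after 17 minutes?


Newton's law: dT/dt = -k(T - T_a) has solution T(t) = T_a + (T₀ - T_a)e^(-kt).
Plug in T_a = 22, T₀ = 90, k = 0.15, t = 17: T(17) = 22 + (68)e^(-2.55) ≈ 27.3°C.


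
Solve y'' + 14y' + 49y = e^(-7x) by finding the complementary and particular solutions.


Characteristic polynomial (r + 7)² = 0; repeated root r = -7.
y_h = (C₁ + C₂x)e^(-7x). Forcing matches the repeated root (resonance), so try y_p = Ax² e^(-7x).
Substitute and solve for A: 2A = 1, so A = 1/2.
General solution: y = (C₁ + C₂x + (1/2)x²)e^(-7x).


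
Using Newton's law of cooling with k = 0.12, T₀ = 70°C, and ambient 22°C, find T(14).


Newton's law: dT/dt = -k(T - T_a) has solution T(t) = T_a + (T₀ - T_a)e^(-kt).
Plug in T_a = 22, T₀ = 70, k = 0.12, t = 14: T(14) = 22 + (48)e^(-1.68) ≈ 30.9°C.


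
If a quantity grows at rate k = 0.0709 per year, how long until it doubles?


Exponential growth: P(t) = P₀ e^(0.0709t). Set P(t)/P₀ = 2: e^(0.0709t) = 2.
Solve: t = ln(2)/0.0709 ≈ 9.78 years.


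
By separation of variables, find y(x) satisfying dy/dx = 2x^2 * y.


Separate variables: dy/y = 2x^2 dx.
Integrate: ln|y| = (2/3)x^3 + C₀.
Exponentiate: y = Ce^((2/3)x^3).


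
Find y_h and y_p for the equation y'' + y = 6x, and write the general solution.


Homogeneous: r² + 1 = 0 ⇒ r = ±1i, y_h = C₁cos(x) + C₂sin(x).
Polynomial forcing; try y_p = Ax + B. Then y_p'' + 1 y_p = 1(Ax + B) = 6x, so B = 0 and A = 6.
General solution: y = C₁cos(x) + C₂sin(x) + 6x.


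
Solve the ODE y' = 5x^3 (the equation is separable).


Integrate both sides with respect to x: y = ∫ 5x^3 dx = (5/4)x^4 + C.


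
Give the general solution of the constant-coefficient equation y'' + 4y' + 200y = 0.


Characteristic equation: r² + 4r + 200 = 0.
Discriminant is negative; roots r = -2 ± 14i (complex conjugate pair).
General solution uses e^(α x)(C₁ cos(β x) + C₂ sin(β x)): y = e^(-2x)(C₁cos(14x) + C₂sin(14x)).


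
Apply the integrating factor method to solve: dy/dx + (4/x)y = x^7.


P(x) = 4/x ⇒ μ = x^4.
(x^4 y)' = x^11 ⇒ x^4 y = x^12/(12) + C.
Solve for y: y = (1/12)x^8 + C/x^4.


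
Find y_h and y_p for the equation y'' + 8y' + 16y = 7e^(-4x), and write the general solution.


Characteristic polynomial (r + 4)² = 0; repeated root r = -4.
y_h = (C₁ + C₂x)e^(-4x). Forcing matches the repeated root (resonance), so try y_p = Ax² e^(-4x).
Substitute and solve for A: 2A = 7, so A = 7/2.
General solution: y = (C₁ + C₂x + (7/2)x²)e^(-4x).


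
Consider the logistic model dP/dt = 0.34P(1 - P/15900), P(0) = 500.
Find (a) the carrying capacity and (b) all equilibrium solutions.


Logistic ODE dP/dt = 0.34P(1 - P/15900) has equilibria where dP/dt = 0, i.e. P = 0 or P = 15900.
The coefficient (1 - P/K) = 0 when P = K, identifying K = 15900 as the carrying capacity.
(a) K = 15900; (b) equilibria P = 0 and P = 15900.


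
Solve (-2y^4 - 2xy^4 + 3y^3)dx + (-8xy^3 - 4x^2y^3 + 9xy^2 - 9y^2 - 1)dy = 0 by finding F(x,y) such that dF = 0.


Check exactness: ∂M/∂y = -8y^3 - 8xy^3 + 9y^2 and ∂N/∂x = -8y^3 - 8xy^3 + 9y^2; equal, so the equation is exact.
Integrate M with respect to x (treating y as constant): ∫M dx = -2xy^4 - x^2y^4 + 3xy^3 + h(y).
Differentiate w.r.t. y and set equal to N: the x-dependent terms already match, leaving h'(y) = -9y^2 - 1. Integrate: h(y) = -3y^3 - y.
So F(x,y) = -2xy^4 - x^2y^4 + 3xy^3 - 3y^3 - y.
General solution: -2xy^4 - x^2y^4 + 3xy^3 - 3y^3 - y = C.


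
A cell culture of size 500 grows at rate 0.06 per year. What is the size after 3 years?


The ODE dP/dt = 0.06P has solution P(t) = P(0)e^(0.06t).
Substitute P(0) = 500 and t = 3: P(3) = 500 e^(0.18) ≈ 599.


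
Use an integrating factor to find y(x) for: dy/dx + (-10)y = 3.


P(x) = -10 ⇒ μ = e^(-10x).
(μ y)' = 3e^(-10x) ⇒ μ y = -(3/10)e^(-10x) + C.
Divide by μ: y = -3/10 + Ce^(10x).


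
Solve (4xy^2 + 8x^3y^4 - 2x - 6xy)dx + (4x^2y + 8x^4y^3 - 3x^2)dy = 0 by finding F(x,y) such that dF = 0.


Check exactness: ∂M/∂y = 8xy + 32x^3y^3 - 6x and ∂N/∂x = 8xy + 32x^3y^3 - 6x; equal, so the equation is exact.
Integrate M with respect to x (treating y as constant): ∫M dx = 2x^2y^2 + 2x^4y^4 - x^2 - 3x^2y + h(y).
Differentiate w.r.t. y and set equal to N: all terms match, so h'(y) = 0 and h is a constant absorbed into C.
General solution: 2x^2y^2 + 2x^4y^4 - x^2 - 3x^2y = C.
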